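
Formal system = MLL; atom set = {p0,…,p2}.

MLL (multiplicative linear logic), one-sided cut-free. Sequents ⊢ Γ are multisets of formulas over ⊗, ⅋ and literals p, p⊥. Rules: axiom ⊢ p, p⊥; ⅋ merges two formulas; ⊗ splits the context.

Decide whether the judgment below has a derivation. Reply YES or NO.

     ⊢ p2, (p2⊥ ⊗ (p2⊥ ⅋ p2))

Proof tree:
[⊗]  ⊢ p2, (p2⊥ ⊗ (p2⊥ ⅋ p2))
  [Ax]  ⊢ p2, p2⊥
  [⅋]  ⊢ (p2⊥ ⅋ p2)
    [Ax]  ⊢ p2, p2⊥

Result: YES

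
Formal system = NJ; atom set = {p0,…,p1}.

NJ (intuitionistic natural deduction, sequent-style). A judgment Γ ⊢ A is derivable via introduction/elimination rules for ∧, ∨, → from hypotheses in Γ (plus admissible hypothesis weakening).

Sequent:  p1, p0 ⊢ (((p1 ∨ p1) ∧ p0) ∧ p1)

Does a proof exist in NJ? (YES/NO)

Derivation (root first):
[∧I] p1, p0 ⊢ (((p1 ∨ p1) ∧ p0) ∧ p1)
  [∧I] p1, p0 ⊢ ((p1 ∨ p1) ∧ p0)
    [∨I₁] p1 ⊢ (p1 ∨ p1)
      [Ax] p1 ⊢ p1
    [Ax] p0 ⊢ p0
  [Ax] p1 ⊢ p1

Result: YES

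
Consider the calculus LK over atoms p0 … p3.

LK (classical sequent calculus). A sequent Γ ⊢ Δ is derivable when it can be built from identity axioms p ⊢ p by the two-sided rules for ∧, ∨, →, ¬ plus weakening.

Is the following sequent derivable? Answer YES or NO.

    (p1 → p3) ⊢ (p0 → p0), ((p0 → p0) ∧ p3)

Derivation trace:
[→L] (p1 → p3) ⊢ (p0 → p0), ((p0 → p0) ∧ p3)
  [WR]  ⊢ (p0 → p0), p1
    [→R]  ⊢ (p0 → p0)
      [Ax] p0 ⊢ p0
  [∧R] p3 ⊢ ((p0 → p0) ∧ p3)
    [→R]  ⊢ (p0 → p0)
      [Ax] p0 ⊢ p0
    [Ax] p3 ⊢ p3

Result: YES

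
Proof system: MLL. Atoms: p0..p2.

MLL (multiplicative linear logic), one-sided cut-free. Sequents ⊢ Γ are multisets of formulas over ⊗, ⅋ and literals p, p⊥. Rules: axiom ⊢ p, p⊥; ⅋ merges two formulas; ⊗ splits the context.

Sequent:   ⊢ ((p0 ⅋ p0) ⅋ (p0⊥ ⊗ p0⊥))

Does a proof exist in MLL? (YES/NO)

Proof tree:
[⅋]  ⊢ ((p0 ⅋ p0) ⅋ (p0⊥ ⊗ p0⊥))
  [⅋]  ⊢ (p0⊥ ⊗ p0⊥), (p0 ⅋ p0)
    [⊗]  ⊢ p0, p0, (p0⊥ ⊗ p0⊥)
      [Ax]  ⊢ p0, p0⊥
      [Ax]  ⊢ p0, p0⊥

Result: YES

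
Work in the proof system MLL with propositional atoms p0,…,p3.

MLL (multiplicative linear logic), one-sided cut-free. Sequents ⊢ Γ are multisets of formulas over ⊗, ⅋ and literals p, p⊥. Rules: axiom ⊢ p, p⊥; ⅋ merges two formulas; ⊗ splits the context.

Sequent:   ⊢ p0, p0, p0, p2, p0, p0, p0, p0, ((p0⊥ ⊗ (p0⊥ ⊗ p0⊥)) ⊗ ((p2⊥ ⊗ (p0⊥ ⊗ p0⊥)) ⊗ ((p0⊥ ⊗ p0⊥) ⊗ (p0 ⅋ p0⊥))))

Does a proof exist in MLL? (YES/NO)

Proof tree:
[⊗]  ⊢ p0, p0, p0, p2, p0, p0, p0, p0, ((p0⊥ ⊗ (p0⊥ ⊗ p0⊥)) ⊗ ((p2⊥ ⊗ (p0⊥ ⊗ p0⊥)) ⊗ ((p0⊥ ⊗ p0⊥) ⊗ (p0 ⅋ p0⊥))))
  [⊗]  ⊢ p0, p0, p0, (p0⊥ ⊗ (p0⊥ ⊗ p0⊥))
    [Ax]  ⊢ p0, p0⊥
    [⊗]  ⊢ p0, p0, (p0⊥ ⊗ p0⊥)
      [Ax]  ⊢ p0, p0⊥
      [Ax]  ⊢ p0, p0⊥
  [⊗]  ⊢ p2, p0, p0, p0, p0, ((p2⊥ ⊗ (p0⊥ ⊗ p0⊥)) ⊗ ((p0⊥ ⊗ p0⊥) ⊗ (p0 ⅋ p0⊥)))
    [⊗]  ⊢ p2, p0, p0, (p2⊥ ⊗ (p0⊥ ⊗ p0⊥))
      [Ax]  ⊢ p2, p2⊥
      [⊗]  ⊢ p0, p0, (p0⊥ ⊗ p0⊥)
        [Ax]  ⊢ p0, p0⊥
        [Ax]  ⊢ p0, p0⊥
    [⊗]  ⊢ p0, p0, ((p0⊥ ⊗ p0⊥) ⊗ (p0 ⅋ p0⊥))
      [⊗]  ⊢ p0, p0, (p0⊥ ⊗ p0⊥)
        [Ax]  ⊢ p0, p0⊥
        [Ax]  ⊢ p0, p0⊥
      [⅋]  ⊢ (p0 ⅋ p0⊥)
        [Ax]  ⊢ p0, p0⊥

Result: YES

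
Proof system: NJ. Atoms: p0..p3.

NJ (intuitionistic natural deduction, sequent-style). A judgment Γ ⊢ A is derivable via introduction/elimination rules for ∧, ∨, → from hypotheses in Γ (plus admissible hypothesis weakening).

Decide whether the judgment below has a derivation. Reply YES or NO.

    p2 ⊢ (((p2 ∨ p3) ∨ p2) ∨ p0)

Derivation (root first):
[∨I₁] p2 ⊢ (((p2 ∨ p3) ∨ p2) ∨ p0)
  [∨I₁] p2 ⊢ ((p2 ∨ p3) ∨ p2)
    [∨I₁] p2 ⊢ (p2 ∨ p3)
      [Ax] p2 ⊢ p2

Result: YES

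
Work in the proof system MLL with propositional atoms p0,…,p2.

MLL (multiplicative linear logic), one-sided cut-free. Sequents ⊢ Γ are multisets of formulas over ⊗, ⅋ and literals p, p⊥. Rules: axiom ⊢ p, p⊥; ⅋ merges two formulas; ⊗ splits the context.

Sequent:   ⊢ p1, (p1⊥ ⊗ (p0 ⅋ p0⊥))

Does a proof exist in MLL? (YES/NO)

Proof tree:
[⊗]  ⊢ p1, (p1⊥ ⊗ (p0 ⅋ p0⊥))
  [Ax]  ⊢ p1, p1⊥
  [⅋]  ⊢ (p0 ⅋ p0⊥)
    [Ax]  ⊢ p0, p0⊥

Result: YES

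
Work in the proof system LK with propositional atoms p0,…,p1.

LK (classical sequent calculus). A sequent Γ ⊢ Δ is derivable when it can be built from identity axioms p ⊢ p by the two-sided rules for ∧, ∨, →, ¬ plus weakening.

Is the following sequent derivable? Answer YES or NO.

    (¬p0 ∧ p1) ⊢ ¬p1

Search for a countermodel by truth-table:
  v=00: Γ:[(¬p0 ∧ p1)=F] Δ:[¬p1=T] refutes=False
  v=01: Γ:[(¬p0 ∧ p1)=T] Δ:[¬p1=F] refutes=True  ← countermodel

Result: NO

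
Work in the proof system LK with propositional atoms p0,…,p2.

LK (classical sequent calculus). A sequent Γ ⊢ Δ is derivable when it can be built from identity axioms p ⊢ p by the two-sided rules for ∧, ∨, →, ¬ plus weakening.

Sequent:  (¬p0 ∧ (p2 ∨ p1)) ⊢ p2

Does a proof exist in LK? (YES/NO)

Search for a countermodel by truth-table:
  v=000: Γ:[(¬p0 ∧ (p2 ∨ p1))=F] Δ:[p2=F] refutes=False
  v=001: Γ:[(¬p0 ∧ (p2 ∨ p1))=T] Δ:[p2=T] refutes=False
  v=010: Γ:[(¬p0 ∧ (p2 ∨ p1))=T] Δ:[p2=F] refutes=True  ← countermodel

Result: NO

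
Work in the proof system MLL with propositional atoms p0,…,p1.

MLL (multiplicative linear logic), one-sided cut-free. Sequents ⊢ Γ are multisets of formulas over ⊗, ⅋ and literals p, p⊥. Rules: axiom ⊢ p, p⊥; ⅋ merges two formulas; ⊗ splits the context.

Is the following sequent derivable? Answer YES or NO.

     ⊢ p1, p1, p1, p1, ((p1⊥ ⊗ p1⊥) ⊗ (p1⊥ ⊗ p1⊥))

Proof tree:
[⊗]  ⊢ p1, p1, p1, p1, ((p1⊥ ⊗ p1⊥) ⊗ (p1⊥ ⊗ p1⊥))
  [⊗]  ⊢ p1, p1, (p1⊥ ⊗ p1⊥)
    [Ax]  ⊢ p1, p1⊥
    [Ax]  ⊢ p1, p1⊥
  [⊗]  ⊢ p1, p1, (p1⊥ ⊗ p1⊥)
    [Ax]  ⊢ p1, p1⊥
    [Ax]  ⊢ p1, p1⊥

Result: YES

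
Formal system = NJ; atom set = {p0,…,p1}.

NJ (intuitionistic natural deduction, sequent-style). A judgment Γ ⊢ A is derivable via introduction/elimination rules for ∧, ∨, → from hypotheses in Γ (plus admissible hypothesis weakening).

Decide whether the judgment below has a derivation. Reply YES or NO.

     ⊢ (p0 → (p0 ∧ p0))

Derivation (root first):
[→I]  ⊢ (p0 → (p0 ∧ p0))
  [∧I] p0 ⊢ (p0 ∧ p0)
    [Ax] p0 ⊢ p0
    [Ax] p0 ⊢ p0

Result: YES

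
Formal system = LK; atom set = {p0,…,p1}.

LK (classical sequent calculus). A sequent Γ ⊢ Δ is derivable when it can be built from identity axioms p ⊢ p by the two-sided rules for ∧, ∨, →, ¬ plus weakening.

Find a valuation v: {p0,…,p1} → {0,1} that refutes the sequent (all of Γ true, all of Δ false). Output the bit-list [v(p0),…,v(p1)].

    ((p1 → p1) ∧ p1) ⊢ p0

Search for a countermodel by truth-table:
  v=00: Γ:[((p1 → p1) ∧ p1)=F] Δ:[p0=F] refutes=False
  v=01: Γ:[((p1 → p1) ∧ p1)=T] Δ:[p0=F] refutes=True  ← countermodel

Result: [0, 1]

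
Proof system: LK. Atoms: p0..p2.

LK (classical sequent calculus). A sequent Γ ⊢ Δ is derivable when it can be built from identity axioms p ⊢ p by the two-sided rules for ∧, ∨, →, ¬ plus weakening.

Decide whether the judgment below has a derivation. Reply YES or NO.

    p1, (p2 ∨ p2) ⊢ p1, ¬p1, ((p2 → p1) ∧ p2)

Derivation trace:
[∧R] p1, (p2 ∨ p2) ⊢ p1, ¬p1, ((p2 → p1) ∧ p2)
  [→R]  ⊢ ¬p1, (p2 → p1)
    [¬R] p2 ⊢ p1, ¬p1
      [WL] p1, p2 ⊢ p1
        [Ax] p1 ⊢ p1
  [∨L] p1, (p2 ∨ p2) ⊢ p1, p2
    [Ax] p2 ⊢ p2
    [WL] p1, p2 ⊢ p1
      [Ax] p1 ⊢ p1

Result: YES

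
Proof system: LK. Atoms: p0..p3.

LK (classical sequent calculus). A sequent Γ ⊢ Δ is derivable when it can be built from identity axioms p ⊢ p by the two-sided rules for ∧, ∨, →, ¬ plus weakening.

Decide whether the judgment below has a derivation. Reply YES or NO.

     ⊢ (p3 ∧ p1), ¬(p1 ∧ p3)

Derivation (root first):
[¬R]  ⊢ (p3 ∧ p1), ¬(p1 ∧ p3)
  [∧L] (p1 ∧ p3) ⊢ (p3 ∧ p1)
    [∧R] p1, p3 ⊢ (p3 ∧ p1)
      [Ax] p3 ⊢ p3
      [Ax] p1 ⊢ p1

Result: YES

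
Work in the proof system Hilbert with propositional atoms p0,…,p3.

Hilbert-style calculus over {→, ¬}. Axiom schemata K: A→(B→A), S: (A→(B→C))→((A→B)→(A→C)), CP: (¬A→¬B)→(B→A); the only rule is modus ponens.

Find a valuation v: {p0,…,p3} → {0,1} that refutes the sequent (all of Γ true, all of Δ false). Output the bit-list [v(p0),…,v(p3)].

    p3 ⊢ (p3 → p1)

Enumerate valuations to refute Γ ⊢ Δ:
  v=0000: Γ:[p3=F] Δ:[(p3 → p1)=T] refutes=False
  v=0001: Γ:[p3=T] Δ:[(p3 → p1)=F] refutes=True  ← countermodel

Result: [0, 0, 0, 1]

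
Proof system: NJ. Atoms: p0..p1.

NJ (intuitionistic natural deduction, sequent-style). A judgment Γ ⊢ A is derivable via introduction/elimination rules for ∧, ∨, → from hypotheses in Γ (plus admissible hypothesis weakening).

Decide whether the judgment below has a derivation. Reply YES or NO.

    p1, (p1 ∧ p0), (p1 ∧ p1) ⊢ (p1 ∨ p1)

Proof tree:
[Wk] p1, (p1 ∧ p0), (p1 ∧ p1) ⊢ (p1 ∨ p1)
  [∨I₂] p1, (p1 ∧ p0) ⊢ (p1 ∨ p1)
    [Wk] p1, (p1 ∧ p0) ⊢ p1
      [Ax] p1 ⊢ p1

Result: YES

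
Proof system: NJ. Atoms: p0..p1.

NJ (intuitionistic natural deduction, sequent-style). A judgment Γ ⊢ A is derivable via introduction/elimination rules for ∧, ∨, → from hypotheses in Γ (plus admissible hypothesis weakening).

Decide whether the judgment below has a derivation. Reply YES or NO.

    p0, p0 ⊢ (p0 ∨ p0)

Derivation trace:
[∨I₁] p0, p0 ⊢ (p0 ∨ p0)
  [Wk] p0, p0 ⊢ p0
    [Ax] p0 ⊢ p0

Result: YES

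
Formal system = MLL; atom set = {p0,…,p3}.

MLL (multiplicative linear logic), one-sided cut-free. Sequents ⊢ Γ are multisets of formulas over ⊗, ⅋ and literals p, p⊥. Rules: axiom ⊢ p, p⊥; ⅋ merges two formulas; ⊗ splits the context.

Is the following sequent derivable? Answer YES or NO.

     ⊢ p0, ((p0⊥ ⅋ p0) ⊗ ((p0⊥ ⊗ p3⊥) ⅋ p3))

Derivation trace:
[⊗]  ⊢ p0, ((p0⊥ ⅋ p0) ⊗ ((p0⊥ ⊗ p3⊥) ⅋ p3))
  [⅋]  ⊢ (p0⊥ ⅋ p0)
    [Ax]  ⊢ p0, p0⊥
  [⅋]  ⊢ p0, ((p0⊥ ⊗ p3⊥) ⅋ p3)
    [⊗]  ⊢ p0, p3, (p0⊥ ⊗ p3⊥)
      [Ax]  ⊢ p0, p0⊥
      [Ax]  ⊢ p3, p3⊥

Result: YES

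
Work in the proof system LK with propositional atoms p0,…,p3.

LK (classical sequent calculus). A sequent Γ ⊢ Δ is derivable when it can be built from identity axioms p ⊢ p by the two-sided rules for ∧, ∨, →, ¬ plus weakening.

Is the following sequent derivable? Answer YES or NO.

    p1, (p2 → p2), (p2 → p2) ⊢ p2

Search for a countermodel by truth-table:
  v=0000: Γ:[p1=F, (p2 → p2)=T, (p2 → p2)=T] Δ:[p2=F] refutes=False
  v=0001: Γ:[p1=F, (p2 → p2)=T, (p2 → p2)=T] Δ:[p2=F] refutes=False
  v=0010: Γ:[p1=F, (p2 → p2)=T, (p2 → p2)=T] Δ:[p2=T] refutes=False
  v=0011: Γ:[p1=F, (p2 → p2)=T, (p2 → p2)=T] Δ:[p2=T] refutes=False
  v=0100: Γ:[p1=T, (p2 → p2)=T, (p2 → p2)=T] Δ:[p2=F] refutes=True  ← countermodel

Result: NO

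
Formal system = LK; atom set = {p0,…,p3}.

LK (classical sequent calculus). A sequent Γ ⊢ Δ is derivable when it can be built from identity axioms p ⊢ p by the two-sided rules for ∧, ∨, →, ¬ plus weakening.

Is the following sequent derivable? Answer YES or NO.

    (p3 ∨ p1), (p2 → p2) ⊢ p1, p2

Enumerate valuations to refute Γ ⊢ Δ:
  v=0000: Γ:[(p3 ∨ p1)=F, (p2 → p2)=T] Δ:[p1=F, p2=F] refutes=False
  v=0001: Γ:[(p3 ∨ p1)=T, (p2 → p2)=T] Δ:[p1=F, p2=F] refutes=True  ← countermodel

Result: NO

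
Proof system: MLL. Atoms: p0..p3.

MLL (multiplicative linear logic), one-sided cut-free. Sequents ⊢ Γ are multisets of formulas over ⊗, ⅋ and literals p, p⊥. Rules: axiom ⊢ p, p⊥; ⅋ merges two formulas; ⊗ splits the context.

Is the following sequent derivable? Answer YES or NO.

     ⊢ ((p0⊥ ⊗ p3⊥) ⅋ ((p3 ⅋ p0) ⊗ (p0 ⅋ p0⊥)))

Derivation trace:
[⅋]  ⊢ ((p0⊥ ⊗ p3⊥) ⅋ ((p3 ⅋ p0) ⊗ (p0 ⅋ p0⊥)))
  [⊗]  ⊢ (p0⊥ ⊗ p3⊥), ((p3 ⅋ p0) ⊗ (p0 ⅋ p0⊥))
    [⅋]  ⊢ (p0⊥ ⊗ p3⊥), (p3 ⅋ p0)
      [⊗]  ⊢ p0, p3, (p0⊥ ⊗ p3⊥)
        [Ax]  ⊢ p0, p0⊥
        [Ax]  ⊢ p3, p3⊥
    [⅋]  ⊢ (p0 ⅋ p0⊥)
      [Ax]  ⊢ p0, p0⊥

Result: YES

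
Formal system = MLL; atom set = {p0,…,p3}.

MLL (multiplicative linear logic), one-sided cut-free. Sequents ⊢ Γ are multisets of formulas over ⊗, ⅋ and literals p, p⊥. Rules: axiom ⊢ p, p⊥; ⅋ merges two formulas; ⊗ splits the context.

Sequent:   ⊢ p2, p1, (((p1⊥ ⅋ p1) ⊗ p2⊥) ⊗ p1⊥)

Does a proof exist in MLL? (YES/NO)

Derivation trace:
[⊗]  ⊢ p2, p1, (((p1⊥ ⅋ p1) ⊗ p2⊥) ⊗ p1⊥)
  [⊗]  ⊢ p2, ((p1⊥ ⅋ p1) ⊗ p2⊥)
    [⅋]  ⊢ (p1⊥ ⅋ p1)
      [Ax]  ⊢ p1, p1⊥
    [Ax]  ⊢ p2, p2⊥
  [Ax]  ⊢ p1, p1⊥

Result: YES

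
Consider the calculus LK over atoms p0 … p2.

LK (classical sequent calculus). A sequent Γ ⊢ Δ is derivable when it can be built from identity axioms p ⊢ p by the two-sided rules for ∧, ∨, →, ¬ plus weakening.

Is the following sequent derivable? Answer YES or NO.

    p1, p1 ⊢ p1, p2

Derivation trace:
[WR] p1, p1 ⊢ p1, p2
  [WL] p1, p1 ⊢ p1
    [Ax] p1 ⊢ p1

Result: YES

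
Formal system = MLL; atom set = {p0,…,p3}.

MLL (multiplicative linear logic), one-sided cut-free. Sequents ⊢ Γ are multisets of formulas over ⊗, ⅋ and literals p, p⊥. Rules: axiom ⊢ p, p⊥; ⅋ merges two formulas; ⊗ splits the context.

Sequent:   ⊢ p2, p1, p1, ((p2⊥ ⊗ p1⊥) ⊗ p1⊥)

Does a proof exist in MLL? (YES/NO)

Derivation trace:
[⊗]  ⊢ p2, p1, p1, ((p2⊥ ⊗ p1⊥) ⊗ p1⊥)
  [⊗]  ⊢ p2, p1, (p2⊥ ⊗ p1⊥)
    [Ax]  ⊢ p2, p2⊥
    [Ax]  ⊢ p1, p1⊥
  [Ax]  ⊢ p1, p1⊥

Result: YES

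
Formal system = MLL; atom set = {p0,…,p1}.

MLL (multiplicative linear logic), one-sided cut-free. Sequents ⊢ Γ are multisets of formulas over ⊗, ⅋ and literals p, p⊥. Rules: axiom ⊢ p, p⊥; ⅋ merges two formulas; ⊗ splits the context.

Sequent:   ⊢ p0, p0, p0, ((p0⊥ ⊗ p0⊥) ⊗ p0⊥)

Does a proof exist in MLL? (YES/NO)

Derivation (root first):
[⊗]  ⊢ p0, p0, p0, ((p0⊥ ⊗ p0⊥) ⊗ p0⊥)
  [⊗]  ⊢ p0, p0, (p0⊥ ⊗ p0⊥)
    [Ax]  ⊢ p0, p0⊥
    [Ax]  ⊢ p0, p0⊥
  [Ax]  ⊢ p0, p0⊥

Result: YES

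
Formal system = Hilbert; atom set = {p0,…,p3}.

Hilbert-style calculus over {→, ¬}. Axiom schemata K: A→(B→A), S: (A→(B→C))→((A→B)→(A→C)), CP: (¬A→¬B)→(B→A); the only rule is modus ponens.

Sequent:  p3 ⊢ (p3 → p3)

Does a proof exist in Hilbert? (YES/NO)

Derivation (root first):
[MP] p3 ⊢ (p3 → p3)
  [K]  ⊢ (p3 → (p3 → p3))
  [MP] p3 ⊢ p3
    [MP] p3 ⊢ (p3 → p3)
      [K]  ⊢ (p3 → (p3 → p3))
      [Hyp] p3 ⊢ p3
    [Hyp] p3 ⊢ p3

Result: YES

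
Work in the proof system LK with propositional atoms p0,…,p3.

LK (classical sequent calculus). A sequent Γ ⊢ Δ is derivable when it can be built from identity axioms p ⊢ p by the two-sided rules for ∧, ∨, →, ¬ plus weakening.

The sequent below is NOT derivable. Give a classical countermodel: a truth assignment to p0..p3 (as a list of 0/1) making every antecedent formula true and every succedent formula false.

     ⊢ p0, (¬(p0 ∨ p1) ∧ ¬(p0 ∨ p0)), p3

Search for a countermodel by truth-table:
  v=0000: Γ:[] Δ:[p0=F, (¬(p0 ∨ p1) ∧ ¬(p0 ∨ p0))=T, p3=F] refutes=False
  v=0001: Γ:[] Δ:[p0=F, (¬(p0 ∨ p1) ∧ ¬(p0 ∨ p0))=T, p3=T] refutes=False
  v=0010: Γ:[] Δ:[p0=F, (¬(p0 ∨ p1) ∧ ¬(p0 ∨ p0))=T, p3=F] refutes=False
  v=0011: Γ:[] Δ:[p0=F, (¬(p0 ∨ p1) ∧ ¬(p0 ∨ p0))=T, p3=T] refutes=False
  v=0100: Γ:[] Δ:[p0=F, (¬(p0 ∨ p1) ∧ ¬(p0 ∨ p0))=F, p3=F] refutes=True  ← countermodel

Result: [0, 1, 0, 0]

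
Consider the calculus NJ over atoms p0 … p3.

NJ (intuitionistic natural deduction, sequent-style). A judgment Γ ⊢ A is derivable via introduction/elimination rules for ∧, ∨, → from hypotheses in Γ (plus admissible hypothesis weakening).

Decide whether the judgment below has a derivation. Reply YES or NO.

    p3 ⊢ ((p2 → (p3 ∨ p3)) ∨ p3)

Derivation (root first):
[∨I₁] p3 ⊢ ((p2 → (p3 ∨ p3)) ∨ p3)
  [→I] p3 ⊢ (p2 → (p3 ∨ p3))
    [∨I₂] p3, p2 ⊢ (p3 ∨ p3)
      [Wk] p3, p2 ⊢ p3
        [Ax] p3 ⊢ p3

Result: YES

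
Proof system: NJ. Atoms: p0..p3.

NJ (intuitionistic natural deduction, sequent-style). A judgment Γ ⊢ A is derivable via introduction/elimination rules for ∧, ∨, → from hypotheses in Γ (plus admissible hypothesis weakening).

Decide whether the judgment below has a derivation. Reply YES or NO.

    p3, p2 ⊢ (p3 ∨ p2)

Derivation trace:
[Wk] p3, p2 ⊢ (p3 ∨ p2)
  [∨I₁] p3 ⊢ (p3 ∨ p2)
    [Ax] p3 ⊢ p3

Result: YES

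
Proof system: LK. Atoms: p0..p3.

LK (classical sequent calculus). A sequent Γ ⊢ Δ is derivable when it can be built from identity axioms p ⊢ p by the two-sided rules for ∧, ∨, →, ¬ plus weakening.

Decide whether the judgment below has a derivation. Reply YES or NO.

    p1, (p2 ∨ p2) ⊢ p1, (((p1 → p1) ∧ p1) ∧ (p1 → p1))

Proof tree:
[∨L] p1, (p2 ∨ p2) ⊢ p1, (((p1 → p1) ∧ p1) ∧ (p1 → p1))
  [∧R] p1, p2 ⊢ (((p1 → p1) ∧ p1) ∧ (p1 → p1))
    [∧R] p1, p2 ⊢ ((p1 → p1) ∧ p1)
      [→R]  ⊢ (p1 → p1)
        [Ax] p1 ⊢ p1
      [WL] p1, p2 ⊢ p1
        [Ax] p1 ⊢ p1
    [→R]  ⊢ (p1 → p1)
      [Ax] p1 ⊢ p1
  [WL] p1, p2 ⊢ p1
    [Ax] p1 ⊢ p1

Result: YES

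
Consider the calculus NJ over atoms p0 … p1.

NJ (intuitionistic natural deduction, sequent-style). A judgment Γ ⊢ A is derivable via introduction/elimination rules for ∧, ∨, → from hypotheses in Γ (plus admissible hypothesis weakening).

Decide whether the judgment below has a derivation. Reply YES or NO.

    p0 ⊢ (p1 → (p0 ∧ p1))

Proof tree:
[→I] p0 ⊢ (p1 → (p0 ∧ p1))
  [∧I] p1, p0 ⊢ (p0 ∧ p1)
    [Ax] p0 ⊢ p0
    [Ax] p1 ⊢ p1

Result: YES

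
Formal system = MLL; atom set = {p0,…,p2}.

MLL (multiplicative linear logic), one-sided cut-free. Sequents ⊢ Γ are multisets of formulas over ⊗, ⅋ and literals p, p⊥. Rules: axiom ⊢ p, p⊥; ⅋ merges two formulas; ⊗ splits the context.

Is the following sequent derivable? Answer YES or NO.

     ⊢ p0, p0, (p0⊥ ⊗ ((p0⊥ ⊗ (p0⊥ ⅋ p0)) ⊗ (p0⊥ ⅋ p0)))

Derivation trace:
[⊗]  ⊢ p0, p0, (p0⊥ ⊗ ((p0⊥ ⊗ (p0⊥ ⅋ p0)) ⊗ (p0⊥ ⅋ p0)))
  [Ax]  ⊢ p0, p0⊥
  [⊗]  ⊢ p0, ((p0⊥ ⊗ (p0⊥ ⅋ p0)) ⊗ (p0⊥ ⅋ p0))
    [⊗]  ⊢ p0, (p0⊥ ⊗ (p0⊥ ⅋ p0))
      [Ax]  ⊢ p0, p0⊥
      [⅋]  ⊢ (p0⊥ ⅋ p0)
        [Ax]  ⊢ p0, p0⊥
    [⅋]  ⊢ (p0⊥ ⅋ p0)
      [Ax]  ⊢ p0, p0⊥

Result: YES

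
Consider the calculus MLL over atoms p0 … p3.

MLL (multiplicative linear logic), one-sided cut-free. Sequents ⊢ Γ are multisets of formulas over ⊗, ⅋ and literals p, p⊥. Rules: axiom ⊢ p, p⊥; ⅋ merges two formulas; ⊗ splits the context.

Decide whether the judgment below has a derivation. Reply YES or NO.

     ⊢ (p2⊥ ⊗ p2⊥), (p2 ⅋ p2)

Proof tree:
[⅋]  ⊢ (p2⊥ ⊗ p2⊥), (p2 ⅋ p2)
  [⊗]  ⊢ p2, p2, (p2⊥ ⊗ p2⊥)
    [Ax]  ⊢ p2, p2⊥
    [Ax]  ⊢ p2, p2⊥

Result: YES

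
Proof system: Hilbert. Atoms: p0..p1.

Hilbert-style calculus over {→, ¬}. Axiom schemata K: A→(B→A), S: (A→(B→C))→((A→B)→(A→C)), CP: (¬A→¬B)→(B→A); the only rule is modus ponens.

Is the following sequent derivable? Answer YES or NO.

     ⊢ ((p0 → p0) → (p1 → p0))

Truth-table refutation:
  v=00: Γ:[] Δ:[((p0 → p0) → (p1 → p0))=T] refutes=False
  v=01: Γ:[] Δ:[((p0 → p0) → (p1 → p0))=F] refutes=True  ← countermodel

Result: NO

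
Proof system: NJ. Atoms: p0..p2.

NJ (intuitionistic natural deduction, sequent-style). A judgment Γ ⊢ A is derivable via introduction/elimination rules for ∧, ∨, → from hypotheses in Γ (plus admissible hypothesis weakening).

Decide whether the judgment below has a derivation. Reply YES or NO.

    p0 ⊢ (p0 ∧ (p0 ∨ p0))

Derivation trace:
[∧I] p0 ⊢ (p0 ∧ (p0 ∨ p0))
  [Ax] p0 ⊢ p0
  [∨I₂] p0 ⊢ (p0 ∨ p0)
    [Ax] p0 ⊢ p0

Result: YES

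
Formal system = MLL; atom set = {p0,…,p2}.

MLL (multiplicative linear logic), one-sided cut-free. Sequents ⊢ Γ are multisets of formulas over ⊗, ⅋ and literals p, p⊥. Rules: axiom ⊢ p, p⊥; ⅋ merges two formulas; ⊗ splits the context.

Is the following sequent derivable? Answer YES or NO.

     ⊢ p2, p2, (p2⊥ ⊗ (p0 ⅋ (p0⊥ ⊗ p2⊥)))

Derivation (root first):
[⊗]  ⊢ p2, p2, (p2⊥ ⊗ (p0 ⅋ (p0⊥ ⊗ p2⊥)))
  [Ax]  ⊢ p2, p2⊥
  [⅋]  ⊢ p2, (p0 ⅋ (p0⊥ ⊗ p2⊥))
    [⊗]  ⊢ p0, p2, (p0⊥ ⊗ p2⊥)
      [Ax]  ⊢ p0, p0⊥
      [Ax]  ⊢ p2, p2⊥

Result: YES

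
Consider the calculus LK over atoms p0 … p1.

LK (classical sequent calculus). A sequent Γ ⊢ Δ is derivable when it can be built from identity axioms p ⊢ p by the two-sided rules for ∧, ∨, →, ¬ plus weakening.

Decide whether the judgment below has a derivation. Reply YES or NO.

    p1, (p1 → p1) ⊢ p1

Proof tree:
[→L] p1, (p1 → p1) ⊢ p1
  [WR] p1 ⊢ p1, p1
    [Ax] p1 ⊢ p1
  [WR] p1 ⊢ p1, p1
    [Ax] p1 ⊢ p1

Result: YES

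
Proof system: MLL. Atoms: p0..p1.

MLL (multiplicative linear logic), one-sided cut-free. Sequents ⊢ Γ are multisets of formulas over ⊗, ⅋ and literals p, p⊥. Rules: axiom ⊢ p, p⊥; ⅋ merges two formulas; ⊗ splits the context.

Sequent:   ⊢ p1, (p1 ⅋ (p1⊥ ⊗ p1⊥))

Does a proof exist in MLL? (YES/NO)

Derivation (root first):
[⅋]  ⊢ p1, (p1 ⅋ (p1⊥ ⊗ p1⊥))
  [⊗]  ⊢ p1, p1, (p1⊥ ⊗ p1⊥)
    [Ax]  ⊢ p1, p1⊥
    [Ax]  ⊢ p1, p1⊥

Result: YES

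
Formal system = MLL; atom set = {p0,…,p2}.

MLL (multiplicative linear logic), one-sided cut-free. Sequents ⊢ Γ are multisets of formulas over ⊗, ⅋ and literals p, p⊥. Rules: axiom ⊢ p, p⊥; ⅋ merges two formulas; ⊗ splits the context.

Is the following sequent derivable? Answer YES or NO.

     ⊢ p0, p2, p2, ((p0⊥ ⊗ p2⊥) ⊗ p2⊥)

Derivation (root first):
[⊗]  ⊢ p0, p2, p2, ((p0⊥ ⊗ p2⊥) ⊗ p2⊥)
  [⊗]  ⊢ p0, p2, (p0⊥ ⊗ p2⊥)
    [Ax]  ⊢ p0, p0⊥
    [Ax]  ⊢ p2, p2⊥
  [Ax]  ⊢ p2, p2⊥

Result: YES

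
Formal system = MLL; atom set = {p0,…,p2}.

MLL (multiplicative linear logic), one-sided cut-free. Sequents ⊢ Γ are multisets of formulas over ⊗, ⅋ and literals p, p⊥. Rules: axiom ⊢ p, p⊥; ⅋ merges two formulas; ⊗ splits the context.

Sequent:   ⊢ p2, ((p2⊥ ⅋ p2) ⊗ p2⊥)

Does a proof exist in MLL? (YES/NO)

Derivation (root first):
[⊗]  ⊢ p2, ((p2⊥ ⅋ p2) ⊗ p2⊥)
  [⅋]  ⊢ (p2⊥ ⅋ p2)
    [Ax]  ⊢ p2, p2⊥
  [Ax]  ⊢ p2, p2⊥

Result: YES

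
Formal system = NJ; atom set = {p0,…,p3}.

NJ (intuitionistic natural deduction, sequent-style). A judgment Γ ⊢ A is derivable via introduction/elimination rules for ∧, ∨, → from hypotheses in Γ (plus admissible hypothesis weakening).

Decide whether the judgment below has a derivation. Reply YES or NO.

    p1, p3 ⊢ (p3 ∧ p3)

Derivation (root first):
[∧I] p1, p3 ⊢ (p3 ∧ p3)
  [Ax] p3 ⊢ p3
  [Wk] p3, p1 ⊢ p3
    [Ax] p3 ⊢ p3

Result: YES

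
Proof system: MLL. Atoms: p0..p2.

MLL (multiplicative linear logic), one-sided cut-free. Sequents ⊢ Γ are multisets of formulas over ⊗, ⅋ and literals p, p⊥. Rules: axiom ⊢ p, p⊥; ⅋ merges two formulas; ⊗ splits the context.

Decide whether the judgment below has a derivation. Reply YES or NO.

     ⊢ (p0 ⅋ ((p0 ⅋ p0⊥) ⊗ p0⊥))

Derivation (root first):
[⅋]  ⊢ (p0 ⅋ ((p0 ⅋ p0⊥) ⊗ p0⊥))
  [⊗]  ⊢ p0, ((p0 ⅋ p0⊥) ⊗ p0⊥)
    [⅋]  ⊢ (p0 ⅋ p0⊥)
      [Ax]  ⊢ p0, p0⊥
    [Ax]  ⊢ p0, p0⊥

Result: YES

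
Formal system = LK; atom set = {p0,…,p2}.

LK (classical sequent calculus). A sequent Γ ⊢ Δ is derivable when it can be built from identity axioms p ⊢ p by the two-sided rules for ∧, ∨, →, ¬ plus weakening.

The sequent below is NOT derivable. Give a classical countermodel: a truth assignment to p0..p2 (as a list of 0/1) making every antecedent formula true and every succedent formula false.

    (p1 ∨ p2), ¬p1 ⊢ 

Truth-table refutation:
  v=000: Γ:[(p1 ∨ p2)=F, ¬p1=T] Δ:[] refutes=False
  v=001: Γ:[(p1 ∨ p2)=T, ¬p1=T] Δ:[] refutes=True  ← countermodel

Result: [0, 0, 1]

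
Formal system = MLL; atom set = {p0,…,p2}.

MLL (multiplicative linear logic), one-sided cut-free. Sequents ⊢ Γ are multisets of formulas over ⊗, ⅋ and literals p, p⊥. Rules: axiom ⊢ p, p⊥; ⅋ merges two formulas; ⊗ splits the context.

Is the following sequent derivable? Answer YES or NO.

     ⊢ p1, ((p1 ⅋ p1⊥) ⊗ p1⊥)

Derivation trace:
[⊗]  ⊢ p1, ((p1 ⅋ p1⊥) ⊗ p1⊥)
  [⅋]  ⊢ (p1 ⅋ p1⊥)
    [Ax]  ⊢ p1, p1⊥
  [Ax]  ⊢ p1, p1⊥

Result: YES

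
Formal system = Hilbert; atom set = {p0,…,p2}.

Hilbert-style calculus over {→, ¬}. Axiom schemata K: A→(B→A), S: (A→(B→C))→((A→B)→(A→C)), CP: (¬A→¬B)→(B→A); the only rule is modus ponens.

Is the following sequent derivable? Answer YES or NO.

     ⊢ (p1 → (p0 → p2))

Enumerate valuations to refute Γ ⊢ Δ:
  v=000: Γ:[] Δ:[(p1 → (p0 → p2))=T] refutes=False
  v=001: Γ:[] Δ:[(p1 → (p0 → p2))=T] refutes=False
  v=010: Γ:[] Δ:[(p1 → (p0 → p2))=T] refutes=False
  v=011: Γ:[] Δ:[(p1 → (p0 → p2))=T] refutes=False
  v=100: Γ:[] Δ:[(p1 → (p0 → p2))=T] refutes=False
  v=101: Γ:[] Δ:[(p1 → (p0 → p2))=T] refutes=False
  v=110: Γ:[] Δ:[(p1 → (p0 → p2))=F] refutes=True  ← countermodel

Result: NO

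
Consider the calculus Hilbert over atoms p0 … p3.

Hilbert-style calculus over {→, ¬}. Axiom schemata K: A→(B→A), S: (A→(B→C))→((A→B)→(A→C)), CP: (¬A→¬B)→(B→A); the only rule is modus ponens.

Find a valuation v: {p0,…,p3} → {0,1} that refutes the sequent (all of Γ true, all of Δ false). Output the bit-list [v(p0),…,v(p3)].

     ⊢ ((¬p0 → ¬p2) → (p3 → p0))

Search for a countermodel by truth-table:
  v=0000: Γ:[] Δ:[((¬p0 → ¬p2) → (p3 → p0))=T] refutes=False
  v=0001: Γ:[] Δ:[((¬p0 → ¬p2) → (p3 → p0))=F] refutes=True  ← countermodel

Result: [0, 0, 0, 1]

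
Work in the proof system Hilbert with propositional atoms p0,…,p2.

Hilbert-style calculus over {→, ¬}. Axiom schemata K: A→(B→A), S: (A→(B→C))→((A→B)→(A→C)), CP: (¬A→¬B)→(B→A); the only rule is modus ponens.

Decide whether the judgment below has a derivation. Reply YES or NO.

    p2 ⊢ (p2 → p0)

Truth-table refutation:
  v=000: Γ:[p2=F] Δ:[(p2 → p0)=T] refutes=False
  v=001: Γ:[p2=T] Δ:[(p2 → p0)=F] refutes=True  ← countermodel

Result: NO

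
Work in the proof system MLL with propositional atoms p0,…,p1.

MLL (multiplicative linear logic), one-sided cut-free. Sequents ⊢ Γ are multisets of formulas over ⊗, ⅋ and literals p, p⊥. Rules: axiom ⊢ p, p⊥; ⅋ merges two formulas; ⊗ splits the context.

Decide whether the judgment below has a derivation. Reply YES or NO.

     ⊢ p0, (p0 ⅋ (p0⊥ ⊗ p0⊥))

Derivation trace:
[⅋]  ⊢ p0, (p0 ⅋ (p0⊥ ⊗ p0⊥))
  [⊗]  ⊢ p0, p0, (p0⊥ ⊗ p0⊥)
    [Ax]  ⊢ p0, p0⊥
    [Ax]  ⊢ p0, p0⊥

Result: YES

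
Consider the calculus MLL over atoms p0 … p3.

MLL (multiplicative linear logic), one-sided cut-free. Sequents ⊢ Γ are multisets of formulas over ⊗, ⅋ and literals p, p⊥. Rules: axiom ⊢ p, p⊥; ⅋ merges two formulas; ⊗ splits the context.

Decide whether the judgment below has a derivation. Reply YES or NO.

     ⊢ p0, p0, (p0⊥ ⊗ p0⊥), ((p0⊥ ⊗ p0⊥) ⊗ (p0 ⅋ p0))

Derivation trace:
[⊗]  ⊢ p0, p0, (p0⊥ ⊗ p0⊥), ((p0⊥ ⊗ p0⊥) ⊗ (p0 ⅋ p0))
  [⊗]  ⊢ p0, p0, (p0⊥ ⊗ p0⊥)
    [Ax]  ⊢ p0, p0⊥
    [Ax]  ⊢ p0, p0⊥
  [⅋]  ⊢ (p0⊥ ⊗ p0⊥), (p0 ⅋ p0)
    [⊗]  ⊢ p0, p0, (p0⊥ ⊗ p0⊥)
      [Ax]  ⊢ p0, p0⊥
      [Ax]  ⊢ p0, p0⊥

Result: YES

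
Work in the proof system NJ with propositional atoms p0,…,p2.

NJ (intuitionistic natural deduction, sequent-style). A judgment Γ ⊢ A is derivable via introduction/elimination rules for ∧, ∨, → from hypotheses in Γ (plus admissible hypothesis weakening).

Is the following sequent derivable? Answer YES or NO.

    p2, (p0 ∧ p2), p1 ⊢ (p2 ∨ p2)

Derivation trace:
[Wk] p2, (p0 ∧ p2), p1 ⊢ (p2 ∨ p2)
  [Wk] p2, (p0 ∧ p2) ⊢ (p2 ∨ p2)
    [∨I₂] p2 ⊢ (p2 ∨ p2)
      [Ax] p2 ⊢ p2

Result: YES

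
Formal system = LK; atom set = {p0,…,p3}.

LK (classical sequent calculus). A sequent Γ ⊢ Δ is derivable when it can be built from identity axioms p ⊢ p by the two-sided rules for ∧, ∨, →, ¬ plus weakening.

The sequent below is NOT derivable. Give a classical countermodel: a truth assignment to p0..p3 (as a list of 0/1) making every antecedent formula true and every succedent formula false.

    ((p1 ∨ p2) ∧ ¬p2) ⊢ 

Enumerate valuations to refute Γ ⊢ Δ:
  v=0000: Γ:[((p1 ∨ p2) ∧ ¬p2)=F] Δ:[] refutes=False
  v=0001: Γ:[((p1 ∨ p2) ∧ ¬p2)=F] Δ:[] refutes=False
  v=0010: Γ:[((p1 ∨ p2) ∧ ¬p2)=F] Δ:[] refutes=False
  v=0011: Γ:[((p1 ∨ p2) ∧ ¬p2)=F] Δ:[] refutes=False
  v=0100: Γ:[((p1 ∨ p2) ∧ ¬p2)=T] Δ:[] refutes=True  ← countermodel

Result: [0, 1, 0, 0]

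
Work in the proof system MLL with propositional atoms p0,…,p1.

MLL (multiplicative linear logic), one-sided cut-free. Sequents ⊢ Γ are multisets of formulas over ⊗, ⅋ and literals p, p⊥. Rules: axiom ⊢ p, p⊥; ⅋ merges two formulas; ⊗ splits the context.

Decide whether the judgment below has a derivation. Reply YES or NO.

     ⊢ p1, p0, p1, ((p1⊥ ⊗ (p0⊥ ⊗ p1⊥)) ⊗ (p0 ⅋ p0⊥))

Proof tree:
[⊗]  ⊢ p1, p0, p1, ((p1⊥ ⊗ (p0⊥ ⊗ p1⊥)) ⊗ (p0 ⅋ p0⊥))
  [⊗]  ⊢ p1, p0, p1, (p1⊥ ⊗ (p0⊥ ⊗ p1⊥))
    [Ax]  ⊢ p1, p1⊥
    [⊗]  ⊢ p0, p1, (p0⊥ ⊗ p1⊥)
      [Ax]  ⊢ p0, p0⊥
      [Ax]  ⊢ p1, p1⊥
  [⅋]  ⊢ (p0 ⅋ p0⊥)
    [Ax]  ⊢ p0, p0⊥

Result: YES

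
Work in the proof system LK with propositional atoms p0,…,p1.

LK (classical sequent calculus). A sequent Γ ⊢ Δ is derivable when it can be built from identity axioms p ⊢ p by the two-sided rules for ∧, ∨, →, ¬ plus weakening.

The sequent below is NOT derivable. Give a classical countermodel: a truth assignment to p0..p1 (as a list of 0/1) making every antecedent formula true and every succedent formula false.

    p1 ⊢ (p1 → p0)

Search for a countermodel by truth-table:
  v=00: Γ:[p1=F] Δ:[(p1 → p0)=T] refutes=False
  v=01: Γ:[p1=T] Δ:[(p1 → p0)=F] refutes=True  ← countermodel

Result: [0, 1]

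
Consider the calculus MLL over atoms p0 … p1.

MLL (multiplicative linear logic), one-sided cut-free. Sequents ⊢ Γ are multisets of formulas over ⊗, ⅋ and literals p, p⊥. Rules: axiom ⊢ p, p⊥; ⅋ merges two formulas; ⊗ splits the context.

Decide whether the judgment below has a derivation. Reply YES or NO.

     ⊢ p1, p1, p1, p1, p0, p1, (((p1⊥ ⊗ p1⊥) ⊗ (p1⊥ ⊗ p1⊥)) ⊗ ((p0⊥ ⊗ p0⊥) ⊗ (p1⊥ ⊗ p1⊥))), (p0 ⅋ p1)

Proof tree:
[⅋]  ⊢ p1, p1, p1, p1, p0, p1, (((p1⊥ ⊗ p1⊥) ⊗ (p1⊥ ⊗ p1⊥)) ⊗ ((p0⊥ ⊗ p0⊥) ⊗ (p1⊥ ⊗ p1⊥))), (p0 ⅋ p1)
  [⊗]  ⊢ p1, p1, p1, p1, p0, p0, p1, p1, (((p1⊥ ⊗ p1⊥) ⊗ (p1⊥ ⊗ p1⊥)) ⊗ ((p0⊥ ⊗ p0⊥) ⊗ (p1⊥ ⊗ p1⊥)))
    [⊗]  ⊢ p1, p1, p1, p1, ((p1⊥ ⊗ p1⊥) ⊗ (p1⊥ ⊗ p1⊥))
      [⊗]  ⊢ p1, p1, (p1⊥ ⊗ p1⊥)
        [Ax]  ⊢ p1, p1⊥
        [Ax]  ⊢ p1, p1⊥
      [⊗]  ⊢ p1, p1, (p1⊥ ⊗ p1⊥)
        [Ax]  ⊢ p1, p1⊥
        [Ax]  ⊢ p1, p1⊥
    [⊗]  ⊢ p0, p0, p1, p1, ((p0⊥ ⊗ p0⊥) ⊗ (p1⊥ ⊗ p1⊥))
      [⊗]  ⊢ p0, p0, (p0⊥ ⊗ p0⊥)
        [Ax]  ⊢ p0, p0⊥
        [Ax]  ⊢ p0, p0⊥
      [⊗]  ⊢ p1, p1, (p1⊥ ⊗ p1⊥)
        [Ax]  ⊢ p1, p1⊥
        [Ax]  ⊢ p1, p1⊥

Result: YES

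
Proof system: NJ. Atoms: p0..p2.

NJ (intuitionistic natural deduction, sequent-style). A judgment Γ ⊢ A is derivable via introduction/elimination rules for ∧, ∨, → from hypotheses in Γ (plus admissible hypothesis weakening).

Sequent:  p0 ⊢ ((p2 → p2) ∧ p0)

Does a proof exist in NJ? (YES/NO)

Derivation trace:
[∧I] p0 ⊢ ((p2 → p2) ∧ p0)
  [→I]  ⊢ (p2 → p2)
    [Ax] p2 ⊢ p2
  [Ax] p0 ⊢ p0

Result: YES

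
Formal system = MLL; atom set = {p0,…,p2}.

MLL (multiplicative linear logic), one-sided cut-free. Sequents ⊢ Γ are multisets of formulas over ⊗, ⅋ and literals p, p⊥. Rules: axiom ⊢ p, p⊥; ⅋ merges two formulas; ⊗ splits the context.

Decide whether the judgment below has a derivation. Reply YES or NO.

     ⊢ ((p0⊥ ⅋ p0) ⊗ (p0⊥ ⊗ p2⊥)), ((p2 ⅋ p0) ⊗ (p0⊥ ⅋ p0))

Proof tree:
[⊗]  ⊢ ((p0⊥ ⅋ p0) ⊗ (p0⊥ ⊗ p2⊥)), ((p2 ⅋ p0) ⊗ (p0⊥ ⅋ p0))
  [⅋]  ⊢ ((p0⊥ ⅋ p0) ⊗ (p0⊥ ⊗ p2⊥)), (p2 ⅋ p0)
    [⊗]  ⊢ p0, p2, ((p0⊥ ⅋ p0) ⊗ (p0⊥ ⊗ p2⊥))
      [⅋]  ⊢ (p0⊥ ⅋ p0)
        [Ax]  ⊢ p0, p0⊥
      [⊗]  ⊢ p0, p2, (p0⊥ ⊗ p2⊥)
        [Ax]  ⊢ p0, p0⊥
        [Ax]  ⊢ p2, p2⊥
  [⅋]  ⊢ (p0⊥ ⅋ p0)
    [Ax]  ⊢ p0, p0⊥

Result: YES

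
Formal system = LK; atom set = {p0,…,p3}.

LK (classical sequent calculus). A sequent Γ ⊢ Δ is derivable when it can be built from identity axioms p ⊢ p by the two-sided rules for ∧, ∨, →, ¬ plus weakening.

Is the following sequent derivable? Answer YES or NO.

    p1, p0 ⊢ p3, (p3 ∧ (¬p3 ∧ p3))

Search for a countermodel by truth-table:
  v=0000: Γ:[p1=F, p0=F] Δ:[p3=F, (p3 ∧ (¬p3 ∧ p3))=F] refutes=False
  v=0001: Γ:[p1=F, p0=F] Δ:[p3=T, (p3 ∧ (¬p3 ∧ p3))=F] refutes=False
  v=0010: Γ:[p1=F, p0=F] Δ:[p3=F, (p3 ∧ (¬p3 ∧ p3))=F] refutes=False
  v=0011: Γ:[p1=F, p0=F] Δ:[p3=T, (p3 ∧ (¬p3 ∧ p3))=F] refutes=False
  v=0100: Γ:[p1=T, p0=F] Δ:[p3=F, (p3 ∧ (¬p3 ∧ p3))=F] refutes=False
  v=0101: Γ:[p1=T, p0=F] Δ:[p3=T, (p3 ∧ (¬p3 ∧ p3))=F] refutes=False
  v=0110: Γ:[p1=T, p0=F] Δ:[p3=F, (p3 ∧ (¬p3 ∧ p3))=F] refutes=False
  v=0111: Γ:[p1=T, p0=F] Δ:[p3=T, (p3 ∧ (¬p3 ∧ p3))=F] refutes=False
  v=1000: Γ:[p1=F, p0=T] Δ:[p3=F, (p3 ∧ (¬p3 ∧ p3))=F] refutes=False
  v=1001: Γ:[p1=F, p0=T] Δ:[p3=T, (p3 ∧ (¬p3 ∧ p3))=F] refutes=False
  v=1010: Γ:[p1=F, p0=T] Δ:[p3=F, (p3 ∧ (¬p3 ∧ p3))=F] refutes=False
  v=1011: Γ:[p1=F, p0=T] Δ:[p3=T, (p3 ∧ (¬p3 ∧ p3))=F] refutes=False
  v=1100: Γ:[p1=T, p0=T] Δ:[p3=F, (p3 ∧ (¬p3 ∧ p3))=F] refutes=True  ← countermodel

Result: NO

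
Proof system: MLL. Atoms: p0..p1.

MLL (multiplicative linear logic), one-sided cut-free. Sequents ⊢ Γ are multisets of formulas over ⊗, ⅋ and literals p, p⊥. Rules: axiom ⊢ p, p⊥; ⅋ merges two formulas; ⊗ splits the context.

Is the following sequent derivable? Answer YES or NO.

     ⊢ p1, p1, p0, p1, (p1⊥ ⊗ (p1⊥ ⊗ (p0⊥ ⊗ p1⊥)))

Derivation trace:
[⊗]  ⊢ p1, p1, p0, p1, (p1⊥ ⊗ (p1⊥ ⊗ (p0⊥ ⊗ p1⊥)))
  [Ax]  ⊢ p1, p1⊥
  [⊗]  ⊢ p1, p0, p1, (p1⊥ ⊗ (p0⊥ ⊗ p1⊥))
    [Ax]  ⊢ p1, p1⊥
    [⊗]  ⊢ p0, p1, (p0⊥ ⊗ p1⊥)
      [Ax]  ⊢ p0, p0⊥
      [Ax]  ⊢ p1, p1⊥

Result: YES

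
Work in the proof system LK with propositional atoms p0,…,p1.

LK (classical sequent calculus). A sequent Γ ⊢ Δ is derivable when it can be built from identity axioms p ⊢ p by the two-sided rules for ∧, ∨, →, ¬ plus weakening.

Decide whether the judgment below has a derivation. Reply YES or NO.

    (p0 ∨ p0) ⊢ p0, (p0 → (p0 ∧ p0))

Proof tree:
[→R] (p0 ∨ p0) ⊢ p0, (p0 → (p0 ∧ p0))
  [∧R] (p0 ∨ p0), p0 ⊢ p0, (p0 ∧ p0)
    [∨L] (p0 ∨ p0) ⊢ p0
      [Ax] p0 ⊢ p0
      [WR] p0 ⊢ p0, p0
        [Ax] p0 ⊢ p0
    [WR] p0 ⊢ p0, p0
      [Ax] p0 ⊢ p0

Result: YES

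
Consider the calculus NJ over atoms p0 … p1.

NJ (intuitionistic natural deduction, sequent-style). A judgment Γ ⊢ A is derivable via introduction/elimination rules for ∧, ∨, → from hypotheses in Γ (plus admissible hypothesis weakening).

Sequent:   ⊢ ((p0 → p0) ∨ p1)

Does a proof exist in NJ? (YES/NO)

Derivation (root first):
[∨I₁]  ⊢ ((p0 → p0) ∨ p1)
  [→I]  ⊢ (p0 → p0)
    [Ax] p0 ⊢ p0

Result: YES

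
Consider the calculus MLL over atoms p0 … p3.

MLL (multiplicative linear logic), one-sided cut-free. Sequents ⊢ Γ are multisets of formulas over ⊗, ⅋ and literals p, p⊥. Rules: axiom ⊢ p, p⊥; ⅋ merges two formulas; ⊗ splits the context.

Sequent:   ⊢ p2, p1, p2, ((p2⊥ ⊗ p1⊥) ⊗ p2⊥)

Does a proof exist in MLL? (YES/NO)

Derivation (root first):
[⊗]  ⊢ p2, p1, p2, ((p2⊥ ⊗ p1⊥) ⊗ p2⊥)
  [⊗]  ⊢ p2, p1, (p2⊥ ⊗ p1⊥)
    [Ax]  ⊢ p2, p2⊥
    [Ax]  ⊢ p1, p1⊥
  [Ax]  ⊢ p2, p2⊥

Result: YES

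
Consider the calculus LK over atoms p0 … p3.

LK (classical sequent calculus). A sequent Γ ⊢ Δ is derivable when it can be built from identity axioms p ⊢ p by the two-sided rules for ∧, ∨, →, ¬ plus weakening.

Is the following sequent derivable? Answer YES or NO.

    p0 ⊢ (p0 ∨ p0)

Derivation (root first):
[∨R] p0 ⊢ (p0 ∨ p0)
  [WR] p0 ⊢ p0, p0
    [Ax] p0 ⊢ p0

Result: YES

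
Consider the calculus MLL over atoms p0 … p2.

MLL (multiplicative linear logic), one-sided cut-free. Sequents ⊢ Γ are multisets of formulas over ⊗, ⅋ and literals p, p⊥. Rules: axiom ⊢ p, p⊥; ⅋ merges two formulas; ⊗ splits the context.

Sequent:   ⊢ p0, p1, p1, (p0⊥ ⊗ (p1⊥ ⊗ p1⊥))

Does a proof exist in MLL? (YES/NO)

Proof tree:
[⊗]  ⊢ p0, p1, p1, (p0⊥ ⊗ (p1⊥ ⊗ p1⊥))
  [Ax]  ⊢ p0, p0⊥
  [⊗]  ⊢ p1, p1, (p1⊥ ⊗ p1⊥)
    [Ax]  ⊢ p1, p1⊥
    [Ax]  ⊢ p1, p1⊥

Result: YES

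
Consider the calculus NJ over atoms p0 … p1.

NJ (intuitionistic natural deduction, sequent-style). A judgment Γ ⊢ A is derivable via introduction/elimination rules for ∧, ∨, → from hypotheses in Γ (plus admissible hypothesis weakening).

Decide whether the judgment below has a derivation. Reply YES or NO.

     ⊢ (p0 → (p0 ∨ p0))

Derivation (root first):
[→I]  ⊢ (p0 → (p0 ∨ p0))
  [∨I₂] p0 ⊢ (p0 ∨ p0)
    [Ax] p0 ⊢ p0

Result: YES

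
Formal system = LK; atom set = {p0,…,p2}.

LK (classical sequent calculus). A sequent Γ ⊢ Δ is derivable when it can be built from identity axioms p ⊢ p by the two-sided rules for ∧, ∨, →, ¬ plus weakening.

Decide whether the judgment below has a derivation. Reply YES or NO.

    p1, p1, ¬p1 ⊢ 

Derivation trace:
[¬L] p1, p1, ¬p1 ⊢ 
  [WL] p1, p1 ⊢ p1
    [Ax] p1 ⊢ p1

Result: YES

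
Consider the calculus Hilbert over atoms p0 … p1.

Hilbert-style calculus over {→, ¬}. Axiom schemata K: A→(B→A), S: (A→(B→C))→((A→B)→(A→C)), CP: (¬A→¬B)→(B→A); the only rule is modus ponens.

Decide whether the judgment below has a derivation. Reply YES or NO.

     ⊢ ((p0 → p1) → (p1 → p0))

Truth-table refutation:
  v=00: Γ:[] Δ:[((p0 → p1) → (p1 → p0))=T] refutes=False
  v=01: Γ:[] Δ:[((p0 → p1) → (p1 → p0))=F] refutes=True  ← countermodel

Result: NO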